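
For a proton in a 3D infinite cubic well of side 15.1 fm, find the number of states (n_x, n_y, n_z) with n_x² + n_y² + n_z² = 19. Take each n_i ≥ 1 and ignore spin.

degeneracy = 3

The level has n_x² + n_y² + n_z² = 19. The ordered positive-integer solutions are (1, 3, 3), (3, 1, 3), (3, 3, 1).
That gives 3 states.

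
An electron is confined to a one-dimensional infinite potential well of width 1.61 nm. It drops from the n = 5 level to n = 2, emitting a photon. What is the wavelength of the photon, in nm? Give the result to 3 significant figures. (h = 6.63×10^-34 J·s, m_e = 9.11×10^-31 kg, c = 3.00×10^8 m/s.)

E_1 = h²/(8m_eL²) = 2.327×10^-20 J, so ΔE = (5² − 2²)E_1 = 4.887×10^-19 J.
λ = hc/ΔE = (6.63×10^-34·3.00×10^8)/4.887×10^-19 = 4.07×10^-7 m = 407 nm.

λ = 407 nm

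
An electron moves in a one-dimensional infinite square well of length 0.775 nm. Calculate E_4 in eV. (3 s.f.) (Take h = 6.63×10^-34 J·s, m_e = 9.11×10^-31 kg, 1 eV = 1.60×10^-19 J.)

E_4 = 10.0 eV

For an infinite well E_n = n²h²/(8m_eL²), so E_1 = h²/(8m_eL²) = (6.63×10^-34)²/(8·9.11×10^-31·(7.75×10^-10 m)²) = 1.004×10^-19 J.
Then E_4 = 4²·E_1 = 16·1.004×10^-19 J = 1.606×10^-18 J.
Converting, E_4 = 1.606×10^-18 J / (1.60×10^-19 J/eV) = 10.0 eV.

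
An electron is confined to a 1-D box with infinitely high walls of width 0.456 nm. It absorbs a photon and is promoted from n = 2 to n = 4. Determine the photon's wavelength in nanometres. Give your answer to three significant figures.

E_1 = h²/(8m_eL²) = 2.897×10^-19 J, so ΔE = (4² − 2²)E_1 = 3.476×10^-18 J.
λ = hc/ΔE = (6.626×10^-34·2.998×10^8)/3.476×10^-18 = 5.71×10^-8 m = 57.1 nm.

λ = 57.1 nm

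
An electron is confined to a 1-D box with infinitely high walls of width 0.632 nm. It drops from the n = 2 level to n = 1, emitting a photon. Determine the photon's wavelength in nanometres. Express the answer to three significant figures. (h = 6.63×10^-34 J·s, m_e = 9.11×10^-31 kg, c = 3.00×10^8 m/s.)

E_1 = h²/(8m_eL²) = 1.510×10^-19 J, so ΔE = (2² − 1²)E_1 = 4.530×10^-19 J.
λ = hc/ΔE = (6.63×10^-34·3.00×10^8)/4.530×10^-19 = 4.39×10^-7 m = 439 nm.

λ = 439 nm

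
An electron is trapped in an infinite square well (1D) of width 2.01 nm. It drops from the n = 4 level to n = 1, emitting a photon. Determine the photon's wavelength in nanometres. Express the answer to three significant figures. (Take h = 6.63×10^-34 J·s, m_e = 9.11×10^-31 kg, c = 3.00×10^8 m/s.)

E_1 = h²/(8m_eL²) = 1.493×10^-20 J, so ΔE = (4² − 1²)E_1 = 2.239×10^-19 J.
λ = hc/ΔE = (6.63×10^-34·3.00×10^8)/2.239×10^-19 = 8.88×10^-7 m = 888 nm.

λ = 888 nm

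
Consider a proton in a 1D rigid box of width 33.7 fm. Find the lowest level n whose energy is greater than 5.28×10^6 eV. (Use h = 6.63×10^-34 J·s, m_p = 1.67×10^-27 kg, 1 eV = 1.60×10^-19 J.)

E_1 = h²/(8m_pL²) = 2.897×10^-14 J = 1.811×10^5 eV.
Need n² > 5.28×10^6/1.811×10^5 = 29.16, i.e. n > 5.400.
The smallest integer satisfying this is n = 6.

n = 6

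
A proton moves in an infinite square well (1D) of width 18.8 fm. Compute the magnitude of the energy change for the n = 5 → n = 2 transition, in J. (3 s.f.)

|ΔE| = 1.95×10^-12 J

E_1 = h²/(8m_pL²) = 9.281×10^-14 J.
|ΔE| = |5² − 2²|·E_1 = 21·9.281×10^-14 J = 1.95×10^-12 J.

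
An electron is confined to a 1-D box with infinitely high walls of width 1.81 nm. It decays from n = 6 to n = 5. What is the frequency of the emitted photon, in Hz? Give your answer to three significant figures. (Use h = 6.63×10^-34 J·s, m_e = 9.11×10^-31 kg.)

f = 3.05×10^14 Hz

E_1 = h²/(8m_eL²) = 1.841×10^-20 J and ΔE = (6² − 5²)E_1 = 2.025×10^-19 J.
f = ΔE/h = 2.025×10^-19/6.63×10^-34 = 3.05×10^14 Hz.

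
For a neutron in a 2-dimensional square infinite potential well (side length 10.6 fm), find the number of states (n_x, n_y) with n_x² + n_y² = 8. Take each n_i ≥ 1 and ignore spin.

degeneracy = 1

The level has n_x² + n_y² = 8. The ordered positive-integer solutions are (2, 2).
That gives 1 state.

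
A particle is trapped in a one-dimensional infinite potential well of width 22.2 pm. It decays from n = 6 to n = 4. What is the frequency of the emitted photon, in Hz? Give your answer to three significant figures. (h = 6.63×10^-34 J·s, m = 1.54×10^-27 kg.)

f = 2.18×10^15 Hz

E_1 = h²/(8mL²) = 7.240×10^-20 J and ΔE = (6² − 4²)E_1 = 1.448×10^-18 J.
f = ΔE/h = 1.448×10^-18/6.63×10^-34 = 2.18×10^15 Hz.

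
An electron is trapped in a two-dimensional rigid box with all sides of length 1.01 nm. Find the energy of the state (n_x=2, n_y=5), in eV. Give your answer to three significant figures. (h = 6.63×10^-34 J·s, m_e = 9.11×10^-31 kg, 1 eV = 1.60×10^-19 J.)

E = 10.7 eV

For a 2D rectangular well E = (h²/8m_e)·Σ n_i²/L_i² = (6.63×10^-34)²/(8·9.11×10^-31) · [2²/(1.01 nm)² + 5²/(1.01 nm)²].
Evaluating gives E = 1.715×10^-18 J = 10.7 eV.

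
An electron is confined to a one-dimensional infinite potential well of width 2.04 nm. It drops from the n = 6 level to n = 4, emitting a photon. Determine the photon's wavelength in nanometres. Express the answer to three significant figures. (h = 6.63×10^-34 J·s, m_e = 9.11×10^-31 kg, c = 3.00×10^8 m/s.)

λ = 686 nm

E_1 = h²/(8m_eL²) = 1.449×10^-20 J, so ΔE = (6² − 4²)E_1 = 2.898×10^-19 J.
λ = hc/ΔE = (6.63×10^-34·3.00×10^8)/2.898×10^-19 = 6.86×10^-7 m = 686 nm.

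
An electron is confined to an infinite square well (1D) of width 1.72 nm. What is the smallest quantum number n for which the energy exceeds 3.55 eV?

E_1 = h²/(8m_eL²) = 2.037×10^-20 J = 0.1272 eV.
Need n² > 3.55/0.1272 = 27.91, i.e. n > 5.283.
The smallest integer satisfying this is n = 6.

n = 6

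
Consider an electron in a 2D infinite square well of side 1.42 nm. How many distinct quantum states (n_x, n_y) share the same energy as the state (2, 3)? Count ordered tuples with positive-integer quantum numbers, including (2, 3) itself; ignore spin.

degeneracy = 2

The level has n_x² + n_y² = 13. The ordered positive-integer solutions are (2, 3), (3, 2).
That gives 2 states.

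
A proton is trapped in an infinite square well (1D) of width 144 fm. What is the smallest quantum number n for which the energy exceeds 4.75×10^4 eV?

n = 3

E_1 = h²/(8m_pL²) = 1.582×10^-15 J = 9875 eV.
Need n² > 4.75×10^4/9875 = 4.810, i.e. n > 2.193.
The smallest integer satisfying this is n = 3.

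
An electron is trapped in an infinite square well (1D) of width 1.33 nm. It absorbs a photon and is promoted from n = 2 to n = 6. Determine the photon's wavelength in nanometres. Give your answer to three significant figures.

E_1 = h²/(8m_eL²) = 3.406×10^-20 J, so ΔE = (6² − 2²)E_1 = 1.090×10^-18 J.
λ = hc/ΔE = (6.626×10^-34·2.998×10^8)/1.090×10^-18 = 1.82×10^-7 m = 182 nm.

λ = 182 nm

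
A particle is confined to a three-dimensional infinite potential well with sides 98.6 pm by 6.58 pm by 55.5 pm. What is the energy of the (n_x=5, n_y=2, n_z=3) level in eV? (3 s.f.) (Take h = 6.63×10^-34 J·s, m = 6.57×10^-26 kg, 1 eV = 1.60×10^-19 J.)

For a 3D rectangular well E = (h²/8m)·Σ n_i²/L_i² = (6.63×10^-34)²/(8·6.57×10^-26) · [5²/(98.6 pm)² + 2²/(6.58 pm)² + 3²/(55.5 pm)²].
Evaluating gives E = 8.186×10^-20 J = 0.512 eV.

E = 0.512 eV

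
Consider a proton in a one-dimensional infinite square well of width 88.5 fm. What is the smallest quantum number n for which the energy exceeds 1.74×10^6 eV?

n = 9

E_1 = h²/(8m_pL²) = 4.188×10^-15 J = 2.614×10^4 eV.
Need n² > 1.74×10^6/2.614×10^4 = 66.56, i.e. n > 8.158.
The smallest integer satisfying this is n = 9.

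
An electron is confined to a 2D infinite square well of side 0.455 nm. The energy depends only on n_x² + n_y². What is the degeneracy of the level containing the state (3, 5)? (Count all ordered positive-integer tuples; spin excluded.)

degeneracy = 2

The level has n_x² + n_y² = 34. The ordered positive-integer solutions are (3, 5), (5, 3).
That gives 2 states.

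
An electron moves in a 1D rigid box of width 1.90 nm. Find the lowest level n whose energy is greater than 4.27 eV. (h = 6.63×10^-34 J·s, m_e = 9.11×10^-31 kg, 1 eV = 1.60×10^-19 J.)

n = 7

E_1 = h²/(8m_eL²) = 1.671×10^-20 J = 0.1044 eV.
Need n² > 4.27/0.1044 = 40.90, i.e. n > 6.395.
The smallest integer satisfying this is n = 7.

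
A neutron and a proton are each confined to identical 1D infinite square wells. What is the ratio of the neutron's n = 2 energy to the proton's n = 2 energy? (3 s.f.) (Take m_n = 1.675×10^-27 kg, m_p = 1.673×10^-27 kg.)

0.999

E_n ∝ 1/m at fixed n and L, so the ratio is m_p/m_n = 1.673×10^-27/1.675×10^-27 = 0.999.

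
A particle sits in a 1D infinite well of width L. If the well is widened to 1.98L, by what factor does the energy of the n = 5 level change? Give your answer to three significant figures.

E_n ∝ 1/L², so the energy scales by 1/1.98² = 0.255.

0.255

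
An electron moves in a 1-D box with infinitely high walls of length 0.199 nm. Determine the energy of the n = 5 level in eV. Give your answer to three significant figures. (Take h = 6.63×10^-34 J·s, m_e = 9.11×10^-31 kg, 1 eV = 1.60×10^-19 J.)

E_5 = 238 eV

For an infinite well E_n = n²h²/(8m_eL²), so E_1 = h²/(8m_eL²) = (6.63×10^-34)²/(8·9.11×10^-31·(1.99×10^-10 m)²) = 1.523×10^-18 J.
Then E_5 = 5²·E_1 = 25·1.523×10^-18 J = 3.807×10^-17 J.
Converting, E_5 = 3.807×10^-17 J / (1.60×10^-19 J/eV) = 238 eV.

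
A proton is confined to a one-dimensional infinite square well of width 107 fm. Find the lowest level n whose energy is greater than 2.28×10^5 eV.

n = 4

E_1 = h²/(8m_pL²) = 2.865×10^-15 J = 1.788×10^4 eV.
Need n² > 2.28×10^5/1.788×10^4 = 12.75, i.e. n > 3.571.
The smallest integer satisfying this is n = 4.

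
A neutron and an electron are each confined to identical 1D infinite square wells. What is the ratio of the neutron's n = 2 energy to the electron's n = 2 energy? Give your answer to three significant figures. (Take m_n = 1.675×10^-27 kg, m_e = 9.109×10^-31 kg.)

E_n ∝ 1/m at fixed n and L, so the ratio is m_e/m_n = 9.109×10^-31/1.675×10^-27 = 5.44×10^-4.

5.44×10^-4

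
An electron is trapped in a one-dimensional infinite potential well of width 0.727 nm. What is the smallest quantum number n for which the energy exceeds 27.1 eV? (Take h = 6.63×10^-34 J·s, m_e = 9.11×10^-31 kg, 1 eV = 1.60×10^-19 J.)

E_1 = h²/(8m_eL²) = 1.141×10^-19 J = 0.7131 eV.
Need n² > 27.1/0.7131 = 38.00, i.e. n > 6.164.
The smallest integer satisfying this is n = 7.

n = 7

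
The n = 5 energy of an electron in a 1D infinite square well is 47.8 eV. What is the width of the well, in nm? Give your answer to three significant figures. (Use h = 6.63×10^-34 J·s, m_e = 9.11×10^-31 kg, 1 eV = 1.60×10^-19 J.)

L = 0.444 nm

From E_n = n²h²/(8m_eL²), L = n·h/√(8m_eE_n).
E_5 = 47.8 eV = 7.648×10^-18 J, so L = 5·6.63×10^-34/√(8·9.11×10^-31·7.648×10^-18) = 4.44×10^-10 m = 0.444 nm.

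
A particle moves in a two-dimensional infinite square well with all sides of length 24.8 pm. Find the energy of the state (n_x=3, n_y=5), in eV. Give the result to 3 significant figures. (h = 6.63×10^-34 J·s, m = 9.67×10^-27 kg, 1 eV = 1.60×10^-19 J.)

E = 1.96 eV

For a 2D rectangular well E = (h²/8m)·Σ n_i²/L_i² = (6.63×10^-34)²/(8·9.67×10^-27) · [3²/(24.8 pm)² + 5²/(24.8 pm)²].
Evaluating gives E = 3.141×10^-19 J = 1.96 eV.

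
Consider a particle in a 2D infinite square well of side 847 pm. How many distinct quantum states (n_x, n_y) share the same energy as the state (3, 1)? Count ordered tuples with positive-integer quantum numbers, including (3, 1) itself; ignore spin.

degeneracy = 2

The level has n_x² + n_y² = 10. The ordered positive-integer solutions are (1, 3), (3, 1).
That gives 2 states.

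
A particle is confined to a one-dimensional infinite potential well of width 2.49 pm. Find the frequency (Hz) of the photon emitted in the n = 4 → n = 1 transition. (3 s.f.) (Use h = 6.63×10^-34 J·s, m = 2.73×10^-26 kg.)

f = 7.34×10^15 Hz

E_1 = h²/(8mL²) = 3.246×10^-19 J and ΔE = (4² − 1²)E_1 = 4.869×10^-18 J.
f = ΔE/h = 4.869×10^-18/6.63×10^-34 = 7.34×10^15 Hz.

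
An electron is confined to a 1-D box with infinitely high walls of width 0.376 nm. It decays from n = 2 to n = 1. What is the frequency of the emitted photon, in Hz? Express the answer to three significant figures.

E_1 = h²/(8m_eL²) = 4.262×10^-19 J and ΔE = (2² − 1²)E_1 = 1.279×10^-18 J.
f = ΔE/h = 1.279×10^-18/6.626×10^-34 = 1.93×10^15 Hz.

f = 1.93×10^15 Hz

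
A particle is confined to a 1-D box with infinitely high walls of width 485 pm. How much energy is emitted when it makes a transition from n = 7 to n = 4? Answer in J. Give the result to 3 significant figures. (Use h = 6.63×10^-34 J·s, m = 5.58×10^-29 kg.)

|ΔE| = 1.38×10^-19 J

E_1 = h²/(8mL²) = 4.186×10^-21 J.
|ΔE| = |7² − 4²|·E_1 = 33·4.186×10^-21 J = 1.38×10^-19 J.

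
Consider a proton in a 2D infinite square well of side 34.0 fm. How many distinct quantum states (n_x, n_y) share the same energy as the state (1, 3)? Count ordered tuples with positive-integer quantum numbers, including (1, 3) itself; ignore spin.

degeneracy = 2

The level has n_x² + n_y² = 10. The ordered positive-integer solutions are (1, 3), (3, 1).
That gives 2 states.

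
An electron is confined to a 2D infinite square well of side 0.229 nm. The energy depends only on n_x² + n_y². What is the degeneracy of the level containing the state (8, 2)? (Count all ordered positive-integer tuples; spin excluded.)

The level has n_x² + n_y² = 68. The ordered positive-integer solutions are (2, 8), (8, 2).
That gives 2 states.

degeneracy = 2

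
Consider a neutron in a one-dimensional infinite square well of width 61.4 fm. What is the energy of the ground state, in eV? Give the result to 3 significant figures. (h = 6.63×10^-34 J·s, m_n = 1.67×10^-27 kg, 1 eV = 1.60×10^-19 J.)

For an infinite well E_n = n²h²/(8m_nL²), so E_1 = h²/(8m_nL²) = (6.63×10^-34)²/(8·1.67×10^-27·(6.14×10^-14 m)²) = 8.727×10^-15 J.
Converting, E_1 = 8.727×10^-15 J / (1.60×10^-19 J/eV) = 5.45×10^4 eV.

E_1 = 5.45×10^4 eV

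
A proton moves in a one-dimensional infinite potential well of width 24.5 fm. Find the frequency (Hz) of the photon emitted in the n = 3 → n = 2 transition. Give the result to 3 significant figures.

f = 4.12×10^20 Hz

E_1 = h²/(8m_pL²) = 5.465×10^-14 J and ΔE = (3² − 2²)E_1 = 2.732×10^-13 J.
f = ΔE/h = 2.732×10^-13/6.626×10^-34 = 4.12×10^20 Hz.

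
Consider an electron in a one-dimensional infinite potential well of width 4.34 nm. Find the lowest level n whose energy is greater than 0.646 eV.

n = 6

E_1 = h²/(8m_eL²) = 3.199×10^-21 J = 0.01997 eV.
Need n² > 0.646/0.01997 = 32.35, i.e. n > 5.688.
The smallest integer satisfying this is n = 6.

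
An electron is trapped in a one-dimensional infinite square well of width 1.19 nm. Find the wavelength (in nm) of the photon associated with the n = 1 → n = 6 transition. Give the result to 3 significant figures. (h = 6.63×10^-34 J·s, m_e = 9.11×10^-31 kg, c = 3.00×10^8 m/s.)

E_1 = h²/(8m_eL²) = 4.259×10^-20 J, so ΔE = (6² − 1²)E_1 = 1.491×10^-18 J.
λ = hc/ΔE = (6.63×10^-34·3.00×10^8)/1.491×10^-18 = 1.33×10^-7 m = 133 nm.

λ = 133 nm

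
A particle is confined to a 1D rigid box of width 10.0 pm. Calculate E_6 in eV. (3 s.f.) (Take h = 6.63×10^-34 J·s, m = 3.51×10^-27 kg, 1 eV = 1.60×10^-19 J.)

For an infinite well E_n = n²h²/(8mL²), so E_1 = h²/(8mL²) = (6.63×10^-34)²/(8·3.51×10^-27·(1.00×10^-11 m)²) = 1.565×10^-19 J.
Then E_6 = 6²·E_1 = 36·1.565×10^-19 J = 5.634×10^-18 J.
Converting, E_6 = 5.634×10^-18 J / (1.60×10^-19 J/eV) = 35.2 eV.

E_6 = 35.2 eV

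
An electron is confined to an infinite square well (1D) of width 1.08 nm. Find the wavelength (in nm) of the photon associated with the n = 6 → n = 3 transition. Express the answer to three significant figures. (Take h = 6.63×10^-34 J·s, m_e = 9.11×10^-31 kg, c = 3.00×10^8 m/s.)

E_1 = h²/(8m_eL²) = 5.171×10^-20 J, so ΔE = (6² − 3²)E_1 = 1.396×10^-18 J.
λ = hc/ΔE = (6.63×10^-34·3.00×10^8)/1.396×10^-18 = 1.42×10^-7 m = 142 nm.

λ = 142 nm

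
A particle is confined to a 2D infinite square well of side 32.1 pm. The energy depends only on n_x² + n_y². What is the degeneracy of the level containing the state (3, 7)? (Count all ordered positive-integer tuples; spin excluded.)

degeneracy = 2

The level has n_x² + n_y² = 58. The ordered positive-integer solutions are (3, 7), (7, 3).
That gives 2 states.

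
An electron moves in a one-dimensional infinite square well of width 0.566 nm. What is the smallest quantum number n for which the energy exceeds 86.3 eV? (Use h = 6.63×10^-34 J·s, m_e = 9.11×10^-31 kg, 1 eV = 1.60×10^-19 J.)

E_1 = h²/(8m_eL²) = 1.883×10^-19 J = 1.177 eV.
Need n² > 86.3/1.177 = 73.32, i.e. n > 8.563.
The smallest integer satisfying this is n = 9.

n = 9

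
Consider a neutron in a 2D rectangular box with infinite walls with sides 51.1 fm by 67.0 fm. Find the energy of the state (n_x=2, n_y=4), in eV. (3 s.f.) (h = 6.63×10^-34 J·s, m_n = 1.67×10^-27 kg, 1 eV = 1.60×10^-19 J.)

E = 1.05×10^6 eV

For a 2D rectangular well E = (h²/8m_n)·Σ n_i²/L_i² = (6.63×10^-34)²/(8·1.67×10^-27) · [2²/(51.1 fm)² + 4²/(67.0 fm)²].
Evaluating gives E = 1.677×10^-13 J = 1.05×10^6 eV.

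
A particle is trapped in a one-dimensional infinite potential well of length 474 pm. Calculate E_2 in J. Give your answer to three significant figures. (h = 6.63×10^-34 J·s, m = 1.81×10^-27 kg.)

For an infinite well E_n = n²h²/(8mL²), so E_1 = h²/(8mL²) = (6.63×10^-34)²/(8·1.81×10^-27·(4.74×10^-10 m)²) = 1.351×10^-22 J.
Then E_2 = 2²·E_1 = 4·1.351×10^-22 J = 5.40×10^-22 J.

E_2 = 5.40×10^-22 J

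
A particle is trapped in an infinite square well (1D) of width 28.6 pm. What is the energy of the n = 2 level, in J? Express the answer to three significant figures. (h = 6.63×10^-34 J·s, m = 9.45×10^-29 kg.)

E_2 = 2.84×10^-18 J

For an infinite well E_n = n²h²/(8mL²), so E_1 = h²/(8mL²) = (6.63×10^-34)²/(8·9.45×10^-29·(2.86×10^-11 m)²) = 7.108×10^-19 J.
Then E_2 = 2²·E_1 = 4·7.108×10^-19 J = 2.84×10^-18 J.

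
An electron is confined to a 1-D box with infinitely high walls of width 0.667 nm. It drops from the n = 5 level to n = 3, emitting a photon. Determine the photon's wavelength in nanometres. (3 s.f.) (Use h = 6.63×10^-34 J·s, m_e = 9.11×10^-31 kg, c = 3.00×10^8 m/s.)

E_1 = h²/(8m_eL²) = 1.356×10^-19 J, so ΔE = (5² − 3²)E_1 = 2.170×10^-18 J.
λ = hc/ΔE = (6.63×10^-34·3.00×10^8)/2.170×10^-18 = 9.17×10^-8 m = 91.7 nm.

λ = 91.7 nm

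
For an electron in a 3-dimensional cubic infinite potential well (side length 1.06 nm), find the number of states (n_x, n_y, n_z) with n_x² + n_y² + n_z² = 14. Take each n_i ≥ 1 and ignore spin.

The level has n_x² + n_y² + n_z² = 14. The ordered positive-integer solutions are (1, 2, 3), (1, 3, 2), (2, 1, 3), (2, 3, 1), (3, 1, 2), (3, 2, 1).
That gives 6 states.

degeneracy = 6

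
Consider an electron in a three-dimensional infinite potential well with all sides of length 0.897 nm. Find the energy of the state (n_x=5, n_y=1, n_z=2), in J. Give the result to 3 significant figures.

For a 3D rectangular well E = (h²/8m_e)·Σ n_i²/L_i² = (6.626×10^-34)²/(8·9.109×10^-31) · [5²/(0.897 nm)² + 1²/(0.897 nm)² + 2²/(0.897 nm)²].
Evaluating gives E = 2.25×10^-18 J.

E = 2.25×10^-18 J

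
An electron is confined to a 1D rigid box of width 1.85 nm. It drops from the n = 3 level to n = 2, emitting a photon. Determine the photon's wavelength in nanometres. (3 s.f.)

λ = 2.26×10^3 nm

E_1 = h²/(8m_eL²) = 1.760×10^-20 J, so ΔE = (3² − 2²)E_1 = 8.800×10^-20 J.
λ = hc/ΔE = (6.626×10^-34·2.998×10^8)/8.800×10^-20 = 2.26×10^-6 m = 2.26×10^3 nm.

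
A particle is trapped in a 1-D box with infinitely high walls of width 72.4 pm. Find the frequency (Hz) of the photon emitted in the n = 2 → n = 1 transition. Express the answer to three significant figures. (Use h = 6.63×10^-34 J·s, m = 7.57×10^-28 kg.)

E_1 = h²/(8mL²) = 1.385×10^-20 J and ΔE = (2² − 1²)E_1 = 4.155×10^-20 J.
f = ΔE/h = 4.155×10^-20/6.63×10^-34 = 6.27×10^13 Hz.

f = 6.27×10^13 Hz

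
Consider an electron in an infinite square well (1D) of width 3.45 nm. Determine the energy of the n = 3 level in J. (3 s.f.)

E_3 = 4.56×10^-20 J

For an infinite well E_n = n²h²/(8m_eL²), so E_1 = h²/(8m_eL²) = (6.626×10^-34)²/(8·9.109×10^-31·(3.45×10^-9 m)²) = 5.062×10^-21 J.
Then E_3 = 3²·E_1 = 9·5.062×10^-21 J = 4.56×10^-20 J.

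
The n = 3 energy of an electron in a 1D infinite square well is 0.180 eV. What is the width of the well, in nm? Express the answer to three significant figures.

From E_n = n²h²/(8m_eL²), L = n·h/√(8m_eE_n).
E_3 = 0.180 eV = 2.884×10^-20 J, so L = 3·6.626×10^-34/√(8·9.109×10^-31·2.884×10^-20) = 4.34×10^-9 m = 4.34 nm.

L = 4.34 nm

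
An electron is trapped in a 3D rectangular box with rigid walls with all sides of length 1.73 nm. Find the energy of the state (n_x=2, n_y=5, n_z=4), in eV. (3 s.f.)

E = 5.65 eV

For a 3D rectangular well E = (h²/8m_e)·Σ n_i²/L_i² = (6.626×10^-34)²/(8·9.109×10^-31) · [2²/(1.73 nm)² + 5²/(1.73 nm)² + 4²/(1.73 nm)²].
Evaluating gives E = 9.059×10^-19 J = 5.65 eV.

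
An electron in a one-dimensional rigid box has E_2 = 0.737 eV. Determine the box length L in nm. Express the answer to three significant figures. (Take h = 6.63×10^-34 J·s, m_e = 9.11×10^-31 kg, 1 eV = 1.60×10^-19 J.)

From E_n = n²h²/(8m_eL²), L = n·h/√(8m_eE_n).
E_2 = 0.737 eV = 1.179×10^-19 J, so L = 2·6.63×10^-34/√(8·9.11×10^-31·1.179×10^-19) = 1.43×10^-9 m = 1.43 nm.

L = 1.43 nm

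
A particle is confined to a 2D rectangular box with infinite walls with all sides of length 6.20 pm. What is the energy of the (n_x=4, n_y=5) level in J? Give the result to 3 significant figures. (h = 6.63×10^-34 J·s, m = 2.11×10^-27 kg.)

For a 2D rectangular well E = (h²/8m)·Σ n_i²/L_i² = (6.63×10^-34)²/(8·2.11×10^-27) · [4²/(6.20 pm)² + 5²/(6.20 pm)²].
Evaluating gives E = 2.78×10^-17 J.

E = 2.78×10^-17 J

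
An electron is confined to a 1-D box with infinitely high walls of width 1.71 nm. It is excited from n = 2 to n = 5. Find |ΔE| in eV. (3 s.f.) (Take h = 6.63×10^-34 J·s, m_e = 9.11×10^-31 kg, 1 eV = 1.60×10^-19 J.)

E_1 = h²/(8m_eL²) = 2.063×10^-20 J.
|ΔE| = |2² − 5²|·E_1 = 21·2.063×10^-20 J = 4.332×10^-19 J = 2.71 eV.

|ΔE| = 2.71 eV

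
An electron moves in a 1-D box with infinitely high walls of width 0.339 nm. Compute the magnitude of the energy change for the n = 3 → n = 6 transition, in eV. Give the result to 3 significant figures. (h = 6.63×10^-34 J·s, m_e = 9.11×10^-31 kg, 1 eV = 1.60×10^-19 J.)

E_1 = h²/(8m_eL²) = 5.248×10^-19 J.
|ΔE| = |3² − 6²|·E_1 = 27·5.248×10^-19 J = 1.417×10^-17 J = 88.6 eV.

|ΔE| = 88.6 eV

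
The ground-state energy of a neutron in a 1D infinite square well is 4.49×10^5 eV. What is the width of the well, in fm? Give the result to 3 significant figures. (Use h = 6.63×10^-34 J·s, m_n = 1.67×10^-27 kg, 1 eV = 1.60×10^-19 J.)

L = 21.4 fm

From E_n = n²h²/(8m_nL²), L = n·h/√(8m_nE_n).
E_1 = 4.49×10^5 eV = 7.184×10^-14 J, so L = 1·6.63×10^-34/√(8·1.67×10^-27·7.184×10^-14) = 2.14×10^-14 m = 21.4 fm.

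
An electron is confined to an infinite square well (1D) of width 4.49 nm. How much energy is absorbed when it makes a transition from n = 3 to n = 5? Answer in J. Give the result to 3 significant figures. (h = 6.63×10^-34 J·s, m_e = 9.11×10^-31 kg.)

|ΔE| = 4.79×10^-20 J

E_1 = h²/(8m_eL²) = 2.992×10^-21 J.
|ΔE| = |3² − 5²|·E_1 = 16·2.992×10^-21 J = 4.79×10^-20 J.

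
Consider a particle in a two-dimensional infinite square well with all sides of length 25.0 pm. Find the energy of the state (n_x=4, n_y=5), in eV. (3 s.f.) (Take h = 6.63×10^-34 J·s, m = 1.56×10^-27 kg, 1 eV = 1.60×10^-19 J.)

For a 2D rectangular well E = (h²/8m)·Σ n_i²/L_i² = (6.63×10^-34)²/(8·1.56×10^-27) · [4²/(25.0 pm)² + 5²/(25.0 pm)²].
Evaluating gives E = 2.311×10^-18 J = 14.4 eV.

E = 14.4 eV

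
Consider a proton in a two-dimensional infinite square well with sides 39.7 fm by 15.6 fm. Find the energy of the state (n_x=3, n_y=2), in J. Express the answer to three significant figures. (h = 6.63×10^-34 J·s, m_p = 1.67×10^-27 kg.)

E = 7.29×10^-13 J

For a 2D rectangular well E = (h²/8m_p)·Σ n_i²/L_i² = (6.63×10^-34)²/(8·1.67×10^-27) · [3²/(39.7 fm)² + 2²/(15.6 fm)²].
Evaluating gives E = 7.29×10^-13 J.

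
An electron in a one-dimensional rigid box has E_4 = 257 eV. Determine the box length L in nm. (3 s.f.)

From E_n = n²h²/(8m_eL²), L = n·h/√(8m_eE_n).
E_4 = 257 eV = 4.117×10^-17 J, so L = 4·6.626×10^-34/√(8·9.109×10^-31·4.117×10^-17) = 1.53×10^-10 m = 0.153 nm.

L = 0.153 nm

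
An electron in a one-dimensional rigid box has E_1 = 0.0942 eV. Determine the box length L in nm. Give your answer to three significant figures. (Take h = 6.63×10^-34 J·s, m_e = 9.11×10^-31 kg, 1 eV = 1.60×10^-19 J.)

L = 2.00 nm

From E_n = n²h²/(8m_eL²), L = n·h/√(8m_eE_n).
E_1 = 0.0942 eV = 1.507×10^-20 J, so L = 1·6.63×10^-34/√(8·9.11×10^-31·1.507×10^-20) = 2.00×10^-9 m = 2.00 nm.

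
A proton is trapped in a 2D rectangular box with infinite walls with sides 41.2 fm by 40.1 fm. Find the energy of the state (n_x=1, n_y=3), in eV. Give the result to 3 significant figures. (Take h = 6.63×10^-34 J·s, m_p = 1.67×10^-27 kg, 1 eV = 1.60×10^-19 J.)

E = 1.27×10^6 eV

For a 2D rectangular well E = (h²/8m_p)·Σ n_i²/L_i² = (6.63×10^-34)²/(8·1.67×10^-27) · [1²/(41.2 fm)² + 3²/(40.1 fm)²].
Evaluating gives E = 2.035×10^-13 J = 1.27×10^6 eV.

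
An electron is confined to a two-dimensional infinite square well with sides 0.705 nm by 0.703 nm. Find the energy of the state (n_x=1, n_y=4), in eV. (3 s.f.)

E = 12.9 eV

For a 2D rectangular well E = (h²/8m_e)·Σ n_i²/L_i² = (6.626×10^-34)²/(8·9.109×10^-31) · [1²/(0.705 nm)² + 4²/(0.703 nm)²].
Evaluating gives E = 2.072×10^-18 J = 12.9 eV.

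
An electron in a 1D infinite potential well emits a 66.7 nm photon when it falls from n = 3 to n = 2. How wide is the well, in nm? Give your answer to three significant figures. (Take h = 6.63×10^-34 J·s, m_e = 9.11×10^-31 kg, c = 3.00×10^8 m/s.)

L = 0.318 nm

The photon carries ΔE = hc/λ = 6.63×10^-34·3.00×10^8/6.67×10^-8 m = 2.982×10^-18 J.
Since ΔE = (3² − 2²)E_1, E_1 = 5.964×10^-19 J, and L = h/√(8m_eE_1) = 3.18×10^-10 m = 0.318 nm.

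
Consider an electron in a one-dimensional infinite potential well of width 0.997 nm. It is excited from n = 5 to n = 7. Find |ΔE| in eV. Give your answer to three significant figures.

|ΔE| = 9.08 eV

E_1 = h²/(8m_eL²) = 6.061×10^-20 J.
|ΔE| = |5² − 7²|·E_1 = 24·6.061×10^-20 J = 1.455×10^-18 J = 9.08 eV.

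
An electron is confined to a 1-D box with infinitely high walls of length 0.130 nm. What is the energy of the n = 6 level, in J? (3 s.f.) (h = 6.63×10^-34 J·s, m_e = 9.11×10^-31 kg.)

For an infinite well E_n = n²h²/(8m_eL²), so E_1 = h²/(8m_eL²) = (6.63×10^-34)²/(8·9.11×10^-31·(1.30×10^-10 m)²) = 3.569×10^-18 J.
Then E_6 = 6²·E_1 = 36·3.569×10^-18 J = 1.28×10^-16 J.

E_6 = 1.28×10^-16 J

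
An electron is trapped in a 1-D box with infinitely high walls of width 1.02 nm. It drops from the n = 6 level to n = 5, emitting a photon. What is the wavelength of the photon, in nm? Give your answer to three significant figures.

E_1 = h²/(8m_eL²) = 5.791×10^-20 J, so ΔE = (6² − 5²)E_1 = 6.370×10^-19 J.
λ = hc/ΔE = (6.626×10^-34·2.998×10^8)/6.370×10^-19 = 3.12×10^-7 m = 312 nm.

λ = 312 nm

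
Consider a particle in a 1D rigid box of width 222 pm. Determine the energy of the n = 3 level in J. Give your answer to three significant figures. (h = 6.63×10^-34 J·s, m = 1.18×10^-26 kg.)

For an infinite well E_n = n²h²/(8mL²), so E_1 = h²/(8mL²) = (6.63×10^-34)²/(8·1.18×10^-26·(2.22×10^-10 m)²) = 9.448×10^-23 J.
Then E_3 = 3²·E_1 = 9·9.448×10^-23 J = 8.50×10^-22 J.

E_3 = 8.50×10^-22 J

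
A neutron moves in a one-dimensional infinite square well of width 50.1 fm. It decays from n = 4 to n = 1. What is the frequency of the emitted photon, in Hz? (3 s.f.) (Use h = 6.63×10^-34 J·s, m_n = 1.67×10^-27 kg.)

f = 2.97×10^20 Hz

E_1 = h²/(8m_nL²) = 1.311×10^-14 J and ΔE = (4² − 1²)E_1 = 1.967×10^-13 J.
f = ΔE/h = 1.967×10^-13/6.63×10^-34 = 2.97×10^20 Hz.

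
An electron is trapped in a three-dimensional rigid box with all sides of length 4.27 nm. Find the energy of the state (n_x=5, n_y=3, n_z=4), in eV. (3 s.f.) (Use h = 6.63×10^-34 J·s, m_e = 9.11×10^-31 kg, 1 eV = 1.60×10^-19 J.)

For a 3D rectangular well E = (h²/8m_e)·Σ n_i²/L_i² = (6.63×10^-34)²/(8·9.11×10^-31) · [5²/(4.27 nm)² + 3²/(4.27 nm)² + 4²/(4.27 nm)²].
Evaluating gives E = 1.654×10^-19 J = 1.03 eV.

E = 1.03 eV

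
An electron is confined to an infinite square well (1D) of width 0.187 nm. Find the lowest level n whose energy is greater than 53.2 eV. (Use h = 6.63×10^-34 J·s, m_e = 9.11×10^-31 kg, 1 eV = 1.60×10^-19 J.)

E_1 = h²/(8m_eL²) = 1.725×10^-18 J = 10.78 eV.
Need n² > 53.2/10.78 = 4.935, i.e. n > 2.221.
The smallest integer satisfying this is n = 3.

n = 3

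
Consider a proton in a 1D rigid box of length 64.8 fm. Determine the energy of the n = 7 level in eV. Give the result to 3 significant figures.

For an infinite well E_n = n²h²/(8m_pL²), so E_1 = h²/(8m_pL²) = (6.626×10^-34)²/(8·1.673×10^-27·(6.48×10^-14 m)²) = 7.812×10^-15 J.
Then E_7 = 7²·E_1 = 49·7.812×10^-15 J = 3.828×10^-13 J.
Converting, E_7 = 3.828×10^-13 J / (1.602×10^-19 J/eV) = 2.39×10^6 eV.

E_7 = 2.39×10^6 eV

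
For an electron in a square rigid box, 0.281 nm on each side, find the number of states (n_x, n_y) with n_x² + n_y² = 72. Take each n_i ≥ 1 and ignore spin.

degeneracy = 1

The level has n_x² + n_y² = 72. The ordered positive-integer solutions are (6, 6).
That gives 1 state.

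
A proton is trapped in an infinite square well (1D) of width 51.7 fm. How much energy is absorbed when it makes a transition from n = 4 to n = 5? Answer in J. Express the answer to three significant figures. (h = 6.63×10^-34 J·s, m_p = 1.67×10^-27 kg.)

|ΔE| = 1.11×10^-13 J

E_1 = h²/(8m_pL²) = 1.231×10^-14 J.
|ΔE| = |4² − 5²|·E_1 = 9·1.231×10^-14 J = 1.11×10^-13 J.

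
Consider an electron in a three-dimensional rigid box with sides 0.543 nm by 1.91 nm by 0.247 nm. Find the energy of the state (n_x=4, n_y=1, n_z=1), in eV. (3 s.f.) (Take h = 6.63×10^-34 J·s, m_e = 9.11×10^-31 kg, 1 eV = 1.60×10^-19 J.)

E = 26.7 eV

For a 3D rectangular well E = (h²/8m_e)·Σ n_i²/L_i² = (6.63×10^-34)²/(8·9.11×10^-31) · [4²/(0.543 nm)² + 1²/(1.91 nm)² + 1²/(0.247 nm)²].
Evaluating gives E = 4.278×10^-18 J = 26.7 eV.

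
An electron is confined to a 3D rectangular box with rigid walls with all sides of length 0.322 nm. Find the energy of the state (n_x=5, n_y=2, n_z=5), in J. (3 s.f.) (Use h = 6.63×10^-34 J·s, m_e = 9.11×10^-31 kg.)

For a 3D rectangular well E = (h²/8m_e)·Σ n_i²/L_i² = (6.63×10^-34)²/(8·9.11×10^-31) · [5²/(0.322 nm)² + 2²/(0.322 nm)² + 5²/(0.322 nm)²].
Evaluating gives E = 3.14×10^-17 J.

E = 3.14×10^-17 J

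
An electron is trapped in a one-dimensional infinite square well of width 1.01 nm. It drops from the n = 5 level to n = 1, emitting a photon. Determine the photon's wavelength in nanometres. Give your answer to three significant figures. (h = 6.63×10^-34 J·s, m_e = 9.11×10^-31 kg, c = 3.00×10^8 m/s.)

E_1 = h²/(8m_eL²) = 5.913×10^-20 J, so ΔE = (5² − 1²)E_1 = 1.419×10^-18 J.
λ = hc/ΔE = (6.63×10^-34·3.00×10^8)/1.419×10^-18 = 1.40×10^-7 m = 140 nm.

λ = 140 nm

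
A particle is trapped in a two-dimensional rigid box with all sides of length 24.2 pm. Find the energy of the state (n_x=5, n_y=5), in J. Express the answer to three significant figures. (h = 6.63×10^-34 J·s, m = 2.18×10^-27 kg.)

For a 2D rectangular well E = (h²/8m)·Σ n_i²/L_i² = (6.63×10^-34)²/(8·2.18×10^-27) · [5²/(24.2 pm)² + 5²/(24.2 pm)²].
Evaluating gives E = 2.15×10^-18 J.

E = 2.15×10^-18 J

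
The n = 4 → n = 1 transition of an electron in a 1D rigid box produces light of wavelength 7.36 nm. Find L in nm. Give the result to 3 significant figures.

The photon carries ΔE = hc/λ = 6.626×10^-34·2.998×10^8/7.36×10^-9 m = 2.699×10^-17 J.
Since ΔE = (4² − 1²)E_1, E_1 = 1.799×10^-18 J, and L = h/√(8m_eE_1) = 1.83×10^-10 m = 0.183 nm.

L = 0.183 nm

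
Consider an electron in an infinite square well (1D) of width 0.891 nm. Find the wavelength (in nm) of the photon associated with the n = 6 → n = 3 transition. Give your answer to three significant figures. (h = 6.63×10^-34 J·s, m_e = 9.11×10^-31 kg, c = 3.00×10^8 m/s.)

λ = 97.0 nm

E_1 = h²/(8m_eL²) = 7.597×10^-20 J, so ΔE = (6² − 3²)E_1 = 2.051×10^-18 J.
λ = hc/ΔE = (6.63×10^-34·3.00×10^8)/2.051×10^-18 = 9.70×10^-8 m = 97.0 nm.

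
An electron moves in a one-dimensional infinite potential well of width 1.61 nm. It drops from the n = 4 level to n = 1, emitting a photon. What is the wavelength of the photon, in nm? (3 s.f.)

E_1 = h²/(8m_eL²) = 2.324×10^-20 J, so ΔE = (4² − 1²)E_1 = 3.486×10^-19 J.
λ = hc/ΔE = (6.626×10^-34·2.998×10^8)/3.486×10^-19 = 5.70×10^-7 m = 570 nm.

λ = 570 nm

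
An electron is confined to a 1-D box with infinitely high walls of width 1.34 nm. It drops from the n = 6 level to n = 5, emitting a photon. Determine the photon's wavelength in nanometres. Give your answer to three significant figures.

E_1 = h²/(8m_eL²) = 3.355×10^-20 J, so ΔE = (6² − 5²)E_1 = 3.691×10^-19 J.
λ = hc/ΔE = (6.626×10^-34·2.998×10^8)/3.691×10^-19 = 5.38×10^-7 m = 538 nm.

λ = 538 nm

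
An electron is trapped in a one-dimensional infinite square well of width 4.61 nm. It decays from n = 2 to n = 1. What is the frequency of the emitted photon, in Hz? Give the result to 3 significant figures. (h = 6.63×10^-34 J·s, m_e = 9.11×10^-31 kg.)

E_1 = h²/(8m_eL²) = 2.838×10^-21 J and ΔE = (2² − 1²)E_1 = 8.514×10^-21 J.
f = ΔE/h = 8.514×10^-21/6.63×10^-34 = 1.28×10^13 Hz.

f = 1.28×10^13 Hz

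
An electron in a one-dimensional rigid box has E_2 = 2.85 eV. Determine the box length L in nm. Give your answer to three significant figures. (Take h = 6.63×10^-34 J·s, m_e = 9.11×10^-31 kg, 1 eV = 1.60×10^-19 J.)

L = 0.727 nm

From E_n = n²h²/(8m_eL²), L = n·h/√(8m_eE_n).
E_2 = 2.85 eV = 4.560×10^-19 J, so L = 2·6.63×10^-34/√(8·9.11×10^-31·4.560×10^-19) = 7.27×10^-10 m = 0.727 nm.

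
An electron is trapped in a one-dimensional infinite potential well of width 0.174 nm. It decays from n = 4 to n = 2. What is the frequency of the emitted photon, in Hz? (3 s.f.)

E_1 = h²/(8m_eL²) = 1.990×10^-18 J and ΔE = (4² − 2²)E_1 = 2.388×10^-17 J.
f = ΔE/h = 2.388×10^-17/6.626×10^-34 = 3.60×10^16 Hz.

f = 3.60×10^16 Hz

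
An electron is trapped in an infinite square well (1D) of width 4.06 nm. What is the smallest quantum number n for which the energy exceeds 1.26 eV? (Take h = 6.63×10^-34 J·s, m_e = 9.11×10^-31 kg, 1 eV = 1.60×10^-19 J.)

n = 8

E_1 = h²/(8m_eL²) = 3.659×10^-21 J = 0.02287 eV.
Need n² > 1.26/0.02287 = 55.09, i.e. n > 7.422.
The smallest integer satisfying this is n = 8.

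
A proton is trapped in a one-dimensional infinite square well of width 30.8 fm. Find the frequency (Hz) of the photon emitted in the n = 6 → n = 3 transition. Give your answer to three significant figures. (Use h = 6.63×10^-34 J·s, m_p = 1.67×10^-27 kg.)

E_1 = h²/(8m_pL²) = 3.468×10^-14 J and ΔE = (6² − 3²)E_1 = 9.364×10^-13 J.
f = ΔE/h = 9.364×10^-13/6.63×10^-34 = 1.41×10^21 Hz.

f = 1.41×10^21 Hz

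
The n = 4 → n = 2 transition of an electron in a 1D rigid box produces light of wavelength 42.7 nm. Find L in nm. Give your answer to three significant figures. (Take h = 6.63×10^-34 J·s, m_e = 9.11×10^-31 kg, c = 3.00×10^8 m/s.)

L = 0.394 nm

The photon carries ΔE = hc/λ = 6.63×10^-34·3.00×10^8/4.27×10^-8 m = 4.658×10^-18 J.
Since ΔE = (4² − 2²)E_1, E_1 = 3.882×10^-19 J, and L = h/√(8m_eE_1) = 3.94×10^-10 m = 0.394 nm.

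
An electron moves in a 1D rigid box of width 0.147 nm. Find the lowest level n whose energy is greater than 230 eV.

n = 4

E_1 = h²/(8m_eL²) = 2.788×10^-18 J = 17.40 eV.
Need n² > 230/17.40 = 13.22, i.e. n > 3.636.
The smallest integer satisfying this is n = 4.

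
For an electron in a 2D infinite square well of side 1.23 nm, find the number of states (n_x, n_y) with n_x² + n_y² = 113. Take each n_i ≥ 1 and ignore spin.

degeneracy = 2

The level has n_x² + n_y² = 113. The ordered positive-integer solutions are (7, 8), (8, 7).
That gives 2 states.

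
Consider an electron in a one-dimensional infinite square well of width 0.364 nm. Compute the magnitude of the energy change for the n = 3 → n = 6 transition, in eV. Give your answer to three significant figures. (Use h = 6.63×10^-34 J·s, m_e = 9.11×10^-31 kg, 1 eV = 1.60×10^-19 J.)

E_1 = h²/(8m_eL²) = 4.552×10^-19 J.
|ΔE| = |3² − 6²|·E_1 = 27·4.552×10^-19 J = 1.229×10^-17 J = 76.8 eV.

|ΔE| = 76.8 eV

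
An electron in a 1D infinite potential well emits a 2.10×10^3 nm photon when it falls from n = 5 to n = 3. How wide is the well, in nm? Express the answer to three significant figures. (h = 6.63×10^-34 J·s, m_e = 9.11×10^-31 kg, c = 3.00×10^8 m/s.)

L = 3.19 nm

The photon carries ΔE = hc/λ = 6.63×10^-34·3.00×10^8/2.10×10^-6 m = 9.471×10^-20 J.
Since ΔE = (5² − 3²)E_1, E_1 = 5.919×10^-21 J, and L = h/√(8m_eE_1) = 3.19×10^-9 m = 3.19 nm.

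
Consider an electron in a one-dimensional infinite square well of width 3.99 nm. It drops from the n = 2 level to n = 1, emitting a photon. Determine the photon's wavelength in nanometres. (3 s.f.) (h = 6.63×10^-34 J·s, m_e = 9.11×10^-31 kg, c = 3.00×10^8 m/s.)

E_1 = h²/(8m_eL²) = 3.789×10^-21 J, so ΔE = (2² − 1²)E_1 = 1.137×10^-20 J.
λ = hc/ΔE = (6.63×10^-34·3.00×10^8)/1.137×10^-20 = 1.75×10^-5 m = 1.75×10^4 nm.

λ = 1.75×10^4 nm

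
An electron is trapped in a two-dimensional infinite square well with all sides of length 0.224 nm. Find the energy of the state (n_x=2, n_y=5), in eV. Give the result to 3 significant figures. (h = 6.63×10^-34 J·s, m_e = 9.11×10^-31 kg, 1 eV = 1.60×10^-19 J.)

E = 218 eV

For a 2D rectangular well E = (h²/8m_e)·Σ n_i²/L_i² = (6.63×10^-34)²/(8·9.11×10^-31) · [2²/(0.224 nm)² + 5²/(0.224 nm)²].
Evaluating gives E = 3.486×10^-17 J = 218 eV.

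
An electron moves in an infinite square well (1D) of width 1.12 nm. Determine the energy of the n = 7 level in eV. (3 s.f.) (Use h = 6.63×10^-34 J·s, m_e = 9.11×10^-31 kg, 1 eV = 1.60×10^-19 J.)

E_7 = 14.7 eV

For an infinite well E_n = n²h²/(8m_eL²), so E_1 = h²/(8m_eL²) = (6.63×10^-34)²/(8·9.11×10^-31·(1.12×10^-9 m)²) = 4.808×10^-20 J.
Then E_7 = 7²·E_1 = 49·4.808×10^-20 J = 2.356×10^-18 J.
Converting, E_7 = 2.356×10^-18 J / (1.60×10^-19 J/eV) = 14.7 eV.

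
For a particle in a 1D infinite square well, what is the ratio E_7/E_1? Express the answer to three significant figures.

E_n ∝ n², so E_7/E_1 = 7²/1² = 49/1 = 49.0.

49.0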